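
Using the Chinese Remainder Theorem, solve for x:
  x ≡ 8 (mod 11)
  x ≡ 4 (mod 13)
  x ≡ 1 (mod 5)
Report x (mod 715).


Moduli 11, 13, 5 are pairwise coprime; by CRT there is a unique solution modulo M = 11 · 13 · 5 = 715.
Solve pairwise, accumulating the modulus:
  Start with x ≡ 8 (mod 11).
  Combine with x ≡ 4 (mod 13): since gcd(11, 13) = 1, we get a unique residue mod 143.
    Write x = 8 + 11·t and substitute into x ≡ 4 (mod 13): 11·t ≡ 4 − 8 = -4 (mod 13).
    Reduce coefficients mod 13: 11·t ≡ 9 (mod 13).
    The inverse of 11 mod 13 is 6 (since 11·6 = 66 = 5·13 + 1), so t ≡ 6·9 = 54 ≡ 2 (mod 13).
    Then x = 8 + 11·2 = 30, valid modulo lcm(11, 13) = 143: x ≡ 30 (mod 143).
  Combine with x ≡ 1 (mod 5): since gcd(143, 5) = 1, we get a unique residue mod 715.
    Write x = 30 + 143·t and substitute into x ≡ 1 (mod 5): 143·t ≡ 1 − 30 = -29 (mod 5).
    Reduce coefficients mod 5: 3·t ≡ 1 (mod 5).
    The inverse of 3 mod 5 is 2 (since 3·2 = 6 = 1·5 + 1), so t ≡ 2·1 = 2 ≡ 2 (mod 5).
    Then x = 30 + 143·2 = 316, valid modulo lcm(143, 5) = 715: x ≡ 316 (mod 715).
Verify: 316 mod 11 = 8 ✓, 316 mod 13 = 4 ✓, 316 mod 5 = 1 ✓.

x ≡ 316 (mod 715).


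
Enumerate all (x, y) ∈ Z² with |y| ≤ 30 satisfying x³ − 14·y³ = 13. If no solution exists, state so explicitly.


The equation is x³ - 14y³ = 13. For fixed y, x³ = 14·y³ + 13, so a solution requires the RHS to be a perfect cube.
Strategy: iterate y from -30 to 30, compute RHS = 14·y³ + 13, and check whether it is a (positive or negative) perfect cube.
Check small values of y:
  y = 0: RHS = 13 is not a perfect cube.
  y = 1: RHS = 27 = (3)³ ⇒ x = 3 works.
  y = -1: RHS = -1 = (-1)³ ⇒ x = -1 works.
  y = 2: RHS = 125 = (5)³ ⇒ x = 5 works.
  y = -2: RHS = -99 is not a perfect cube.
  y = 3: RHS = 391 is not a perfect cube.
  y = -3: RHS = -365 is not a perfect cube.
Continuing the search up to |y| = 30 finds no further solutions beyond those listed.
Collected solutions: (-1, -1), (3, 1), (5, 2).

Solutions (with |y| ≤ 30): (-1, -1), (3, 1), (5, 2).


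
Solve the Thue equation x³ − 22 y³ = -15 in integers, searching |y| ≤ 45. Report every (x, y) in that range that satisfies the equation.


The equation is x³ - 22y³ = -15. For fixed y, x³ = 22·y³ − 15, so a solution requires the RHS to be a perfect cube.
Strategy: iterate y from -45 to 45, compute RHS = 22·y³ − 15, and check whether it is a (positive or negative) perfect cube.
Check small values of y:
  y = 0: RHS = -15 is not a perfect cube.
  y = 1: RHS = 7 is not a perfect cube.
  y = -1: RHS = -37 is not a perfect cube.
  y = 2: RHS = 161 is not a perfect cube.
  y = -2: RHS = -191 is not a perfect cube.
  y = 3: RHS = 579 is not a perfect cube.
  y = -3: RHS = -609 is not a perfect cube.
Continuing the search up to |y| = 45 finds no solutions either.
No (x, y) in the scanned range satisfies the equation.

No integer solutions with |y| ≤ 45.


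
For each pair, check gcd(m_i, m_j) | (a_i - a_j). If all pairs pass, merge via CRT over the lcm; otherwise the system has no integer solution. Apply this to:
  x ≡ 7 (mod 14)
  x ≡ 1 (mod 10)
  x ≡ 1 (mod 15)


Moduli 14, 10, 15 are not pairwise coprime, so CRT works modulo lcm(m_i) when all pairwise compatibility conditions hold.
Pairwise compatibility: gcd(m_i, m_j) must divide a_i - a_j for every pair.
Merge one congruence at a time:
  Start: x ≡ 7 (mod 14).
  Combine with x ≡ 1 (mod 10): gcd(14, 10) = 2; 1 - 7 = -6, which IS divisible by 2, so compatible.
    Write x = 7 + 14·t and substitute into x ≡ 1 (mod 10): 14·t ≡ 1 − 7 = -6 (mod 10).
    Divide the congruence (and modulus) by g = 2: 7·t ≡ -3 (mod 5).
    Reduce coefficients mod 5: 2·t ≡ 2 (mod 5).
    The inverse of 2 mod 5 is 3 (since 2·3 = 6 = 1·5 + 1), so t ≡ 3·2 = 6 ≡ 1 (mod 5).
    Then x = 7 + 14·1 = 21, valid modulo lcm(14, 10) = 70: x ≡ 21 (mod 70).
  Combine with x ≡ 1 (mod 15): gcd(70, 15) = 5; 1 - 21 = -20, which IS divisible by 5, so compatible.
    Write x = 21 + 70·t and substitute into x ≡ 1 (mod 15): 70·t ≡ 1 − 21 = -20 (mod 15).
    Divide the congruence (and modulus) by g = 5: 14·t ≡ -4 (mod 3).
    Reduce coefficients mod 3: 2·t ≡ 2 (mod 3).
    The inverse of 2 mod 3 is 2 (since 2·2 = 4 = 1·3 + 1), so t ≡ 2·2 = 4 ≡ 1 (mod 3).
    Then x = 21 + 70·1 = 91, valid modulo lcm(70, 15) = 210: x ≡ 91 (mod 210).
Verify: 91 mod 14 = 7, 91 mod 10 = 1, 91 mod 15 = 1.

x ≡ 91 (mod 210).


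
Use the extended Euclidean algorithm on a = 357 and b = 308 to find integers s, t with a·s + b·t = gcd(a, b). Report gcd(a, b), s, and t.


Euclidean algorithm on (357, 308) — divide until remainder is 0:
  357 = 1 · 308 + 49
  308 = 6 · 49 + 14
  49 = 3 · 14 + 7
  14 = 2 · 7 + 0
gcd(357, 308) = 7.
Track Bezout coefficients alongside the remainders: start with r₀ = 357 = a·1 + b·0 (s = 1, t = 0) and r₁ = 308 = a·0 + b·1 (s = 0, t = 1); each new remainder r_{k+1} = r_{k-1} − q_k·r_k inherits s_{k+1} = s_{k-1} − q_k·s_k, t_{k+1} = t_{k-1} − q_k·t_k, so r_k = a·s_k + b·t_k at every step:
  q = 1: r = 49, s = 1 − 1·0 = 1, t = 0 − 1·1 = -1  (check: 357·1 + 308·(-1) = 49)
  q = 6: r = 14, s = 0 − 6·1 = -6, t = 1 − 6·(-1) = 7  (check: 357·(-6) + 308·7 = 14)
  q = 3: r = 7, s = 1 − 3·(-6) = 19, t = -1 − 3·7 = -22  (check: 357·19 + 308·(-22) = 7)
The row with r = 7 (the gcd) gives the Bezout coefficients s = 19, t = -22.
Result: 357 · (19) + 308 · (-22) = 7.

gcd(357, 308) = 7; s = 19, t = -22 (check: 357·19 + 308·(-22) = 7).


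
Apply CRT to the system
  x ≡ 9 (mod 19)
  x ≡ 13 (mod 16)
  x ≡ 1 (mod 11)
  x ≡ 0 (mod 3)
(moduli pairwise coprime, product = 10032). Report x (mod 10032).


Product of moduli M = 19 · 16 · 11 · 3 = 10032.
Merge one congruence at a time:
  Start: x ≡ 9 (mod 19).
  Combine with x ≡ 13 (mod 16); new modulus lcm = 304.
    Write x = 9 + 19·t and substitute into x ≡ 13 (mod 16): 19·t ≡ 13 − 9 = 4 (mod 16).
    Reduce coefficients mod 16: 3·t ≡ 4 (mod 16).
    The inverse of 3 mod 16 is 11 (since 3·11 = 33 = 2·16 + 1), so t ≡ 11·4 = 44 ≡ 12 (mod 16).
    Then x = 9 + 19·12 = 237, valid modulo lcm(19, 16) = 304: x ≡ 237 (mod 304).
  Combine with x ≡ 1 (mod 11); new modulus lcm = 3344.
    Write x = 237 + 304·t and substitute into x ≡ 1 (mod 11): 304·t ≡ 1 − 237 = -236 (mod 11).
    Reduce coefficients mod 11: 7·t ≡ 6 (mod 11).
    The inverse of 7 mod 11 is 8 (since 7·8 = 56 = 5·11 + 1), so t ≡ 8·6 = 48 ≡ 4 (mod 11).
    Then x = 237 + 304·4 = 1453, valid modulo lcm(304, 11) = 3344: x ≡ 1453 (mod 3344).
  Combine with x ≡ 0 (mod 3); new modulus lcm = 10032.
    Write x = 1453 + 3344·t and substitute into x ≡ 0 (mod 3): 3344·t ≡ 0 − 1453 = -1453 (mod 3).
    Reduce coefficients mod 3: 2·t ≡ 2 (mod 3).
    The inverse of 2 mod 3 is 2 (since 2·2 = 4 = 1·3 + 1), so t ≡ 2·2 = 4 ≡ 1 (mod 3).
    Then x = 1453 + 3344·1 = 4797, valid modulo lcm(3344, 3) = 10032: x ≡ 4797 (mod 10032).
Verify against each original: 4797 mod 19 = 9, 4797 mod 16 = 13, 4797 mod 11 = 1, 4797 mod 3 = 0.

x ≡ 4797 (mod 10032).


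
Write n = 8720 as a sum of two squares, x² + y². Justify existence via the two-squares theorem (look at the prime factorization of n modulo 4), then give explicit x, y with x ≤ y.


Step 1: Factor n = 8720 = 2^4 · 5 · 109.
Step 2: Check the mod-4 condition on each prime factor: 2 = 2 (special); 5 ≡ 1 (mod 4), exponent 1; 109 ≡ 1 (mod 4), exponent 1.
All primes ≡ 3 (mod 4) appear to even exponent (or don't appear), so by the two-squares theorem n IS expressible as a sum of two squares.
Step 3: Build a representation. Group n = k² · m with k = 4 and m = 5 · 109 = 545 (a product of primes ≡ 1 (mod 4)); a representation of m scales to one of n via (k·x)² + (k·y)² = k²(x² + y²). Each prime p ≡ 1 (mod 4) is itself a sum of two squares; find a² by testing p − a² for a perfect square:
  5: 5 − 1² = 4 = 2² ⇒ 5 = 1² + 2².
  109: 109 − 1² = 108, 109 − 2² = 105, 109 − 3² = 100 = 10² ⇒ 109 = 3² + 10².
  Combine using the Brahmagupta–Fibonacci identity (a² + b²)(c² + d²) = (ac − bd)² + (ad + bc)² = (ac + bd)² + (ad − bc)²:
  5 · 109 = 545: from (1² + 2²)(3² + 10²), take (1·3 − 2·10, 1·10 + 2·3) = (3 − 20, 10 + 6) = (-17, 16); dropping signs (only squares matter) gives (17, 16); check 17² + 16² = 289 + 256 = 545 ✓.
  Scale by k = 4: (4·17, 4·16) = (68, 64).
Step 4: Order so x ≤ y and verify: 64² + 68² = 4096 + 4624 = 8720 = n. ✓

n = 8720 = 64² + 68² (one valid representation with x ≤ y).


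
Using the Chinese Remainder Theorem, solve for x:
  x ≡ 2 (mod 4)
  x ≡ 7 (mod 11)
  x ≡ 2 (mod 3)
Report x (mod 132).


Moduli 4, 11, 3 are pairwise coprime; by CRT there is a unique solution modulo M = 4 · 11 · 3 = 132.
Solve pairwise, accumulating the modulus:
  Start with x ≡ 2 (mod 4).
  Combine with x ≡ 7 (mod 11): since gcd(4, 11) = 1, we get a unique residue mod 44.
    Write x = 2 + 4·t and substitute into x ≡ 7 (mod 11): 4·t ≡ 7 − 2 = 5 (mod 11).
    The inverse of 4 mod 11 is 3 (since 4·3 = 12 = 1·11 + 1), so t ≡ 3·5 = 15 ≡ 4 (mod 11).
    Then x = 2 + 4·4 = 18, valid modulo lcm(4, 11) = 44: x ≡ 18 (mod 44).
  Combine with x ≡ 2 (mod 3): since gcd(44, 3) = 1, we get a unique residue mod 132.
    Write x = 18 + 44·t and substitute into x ≡ 2 (mod 3): 44·t ≡ 2 − 18 = -16 (mod 3).
    Reduce coefficients mod 3: 2·t ≡ 2 (mod 3).
    The inverse of 2 mod 3 is 2 (since 2·2 = 4 = 1·3 + 1), so t ≡ 2·2 = 4 ≡ 1 (mod 3).
    Then x = 18 + 44·1 = 62, valid modulo lcm(44, 3) = 132: x ≡ 62 (mod 132).
Verify: 62 mod 4 = 2 ✓, 62 mod 11 = 7 ✓, 62 mod 3 = 2 ✓.

x ≡ 62 (mod 132).


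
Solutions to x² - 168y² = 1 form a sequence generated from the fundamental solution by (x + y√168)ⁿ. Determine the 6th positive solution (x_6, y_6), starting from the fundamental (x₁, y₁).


Step 1: Find the fundamental solution (x₁, y₁) of x² - 168y² = 1.
  Expand √168 as a continued fraction. a₀ = ⌊√168⌋ = 12; iterate m_{k+1} = d_k·a_k − m_k, d_{k+1} = (168 − m_{k+1}²)/d_k, a_{k+1} = ⌊(a₀ + m_{k+1})/d_{k+1}⌋ (starting m₀ = 0, d₀ = 1), with convergents p_k = a_k·p_{k-1} + p_{k-2}, q_k = a_k·q_{k-1} + q_{k-2} (p₋₁ = 1, q₋₁ = 0):
  k = 0: a₀ = 12; p₀/q₀ = 12/1; p₀² − 168·q₀² = 144 − 168 = -24.
  k = 1: m = 12, d = 24, a = ⌊(12 + 12)/24⌋ = 1; p/q = (1·12 + 1)/(1·1 + 0) = 13/1; p² − 168·q² = 169 − 168 = 1.
  The first convergent with p² − 168·q² = 1 gives the fundamental solution (x₁, y₁) = (13, 1).
Step 2: Apply the recurrence (x_{n+1}, y_{n+1}) = (x₁x_n + 168y₁y_n, x₁y_n + y₁x_n) repeatedly.
  From (x_1, y_1) = (13, 1): x_2 = 13·13 + 168·1·1 = 337; y_2 = 13·1 + 1·13 = 26.
  From (x_2, y_2) = (337, 26): x_3 = 13·337 + 168·1·26 = 8749; y_3 = 13·26 + 1·337 = 675.
  From (x_3, y_3) = (8749, 675): x_4 = 13·8749 + 168·1·675 = 227137; y_4 = 13·675 + 1·8749 = 17524.
  From (x_4, y_4) = (227137, 17524): x_5 = 13·227137 + 168·1·17524 = 5896813; y_5 = 13·17524 + 1·227137 = 454949.
  From (x_5, y_5) = (5896813, 454949): x_6 = 13·5896813 + 168·1·454949 = 153090001; y_6 = 13·454949 + 1·5896813 = 11811150.
Step 3: Verify x_6² - 168·y_6² = 23436548406180001 - 23436548406180000 = 1 (should be 1). ✓

(x_1, y_1) = (13, 1); (x_6, y_6) = (153090001, 11811150).


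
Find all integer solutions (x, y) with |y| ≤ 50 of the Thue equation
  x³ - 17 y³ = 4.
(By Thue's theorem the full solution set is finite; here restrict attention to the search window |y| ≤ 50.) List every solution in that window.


The equation is x³ - 17y³ = 4. For fixed y, x³ = 17·y³ + 4, so a solution requires the RHS to be a perfect cube.
Strategy: iterate y from -50 to 50, compute RHS = 17·y³ + 4, and check whether it is a (positive or negative) perfect cube.
Check small values of y:
  y = 0: RHS = 4 is not a perfect cube.
  y = 1: RHS = 21 is not a perfect cube.
  y = -1: RHS = -13 is not a perfect cube.
  y = 2: RHS = 140 is not a perfect cube.
  y = -2: RHS = -132 is not a perfect cube.
  y = 3: RHS = 463 is not a perfect cube.
  y = -3: RHS = -455 is not a perfect cube.
Continuing the search up to |y| = 50 finds no solutions either.
No (x, y) in the scanned range satisfies the equation.

No integer solutions with |y| ≤ 50.


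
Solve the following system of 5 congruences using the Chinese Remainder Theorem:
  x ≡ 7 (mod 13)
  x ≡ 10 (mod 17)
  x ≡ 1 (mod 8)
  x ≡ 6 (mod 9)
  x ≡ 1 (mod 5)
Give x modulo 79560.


Product of moduli M = 13 · 17 · 8 · 9 · 5 = 79560.
Merge one congruence at a time:
  Start: x ≡ 7 (mod 13).
  Combine with x ≡ 10 (mod 17); new modulus lcm = 221.
    Write x = 7 + 13·t and substitute into x ≡ 10 (mod 17): 13·t ≡ 10 − 7 = 3 (mod 17).
    The inverse of 13 mod 17 is 4 (since 13·4 = 52 = 3·17 + 1), so t ≡ 4·3 = 12 ≡ 12 (mod 17).
    Then x = 7 + 13·12 = 163, valid modulo lcm(13, 17) = 221: x ≡ 163 (mod 221).
  Combine with x ≡ 1 (mod 8); new modulus lcm = 1768.
    Write x = 163 + 221·t and substitute into x ≡ 1 (mod 8): 221·t ≡ 1 − 163 = -162 (mod 8).
    Reduce coefficients mod 8: 5·t ≡ 6 (mod 8).
    The inverse of 5 mod 8 is 5 (since 5·5 = 25 = 3·8 + 1), so t ≡ 5·6 = 30 ≡ 6 (mod 8).
    Then x = 163 + 221·6 = 1489, valid modulo lcm(221, 8) = 1768: x ≡ 1489 (mod 1768).
  Combine with x ≡ 6 (mod 9); new modulus lcm = 15912.
    Write x = 1489 + 1768·t and substitute into x ≡ 6 (mod 9): 1768·t ≡ 6 − 1489 = -1483 (mod 9).
    Reduce coefficients mod 9: 4·t ≡ 2 (mod 9).
    The inverse of 4 mod 9 is 7 (since 4·7 = 28 = 3·9 + 1), so t ≡ 7·2 = 14 ≡ 5 (mod 9).
    Then x = 1489 + 1768·5 = 10329, valid modulo lcm(1768, 9) = 15912: x ≡ 10329 (mod 15912).
  Combine with x ≡ 1 (mod 5); new modulus lcm = 79560.
    Write x = 10329 + 15912·t and substitute into x ≡ 1 (mod 5): 15912·t ≡ 1 − 10329 = -10328 (mod 5).
    Reduce coefficients mod 5: 2·t ≡ 2 (mod 5).
    The inverse of 2 mod 5 is 3 (since 2·3 = 6 = 1·5 + 1), so t ≡ 3·2 = 6 ≡ 1 (mod 5).
    Then x = 10329 + 15912·1 = 26241, valid modulo lcm(15912, 5) = 79560: x ≡ 26241 (mod 79560).
Verify against each original: 26241 mod 13 = 7, 26241 mod 17 = 10, 26241 mod 8 = 1, 26241 mod 9 = 6, 26241 mod 5 = 1.

x ≡ 26241 (mod 79560).


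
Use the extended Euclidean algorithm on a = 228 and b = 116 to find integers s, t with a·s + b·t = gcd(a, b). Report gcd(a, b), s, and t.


Euclidean algorithm on (228, 116) — divide until remainder is 0:
  228 = 1 · 116 + 112
  116 = 1 · 112 + 4
  112 = 28 · 4 + 0
gcd(228, 116) = 4.
Track Bezout coefficients alongside the remainders: start with r₀ = 228 = a·1 + b·0 (s = 1, t = 0) and r₁ = 116 = a·0 + b·1 (s = 0, t = 1); each new remainder r_{k+1} = r_{k-1} − q_k·r_k inherits s_{k+1} = s_{k-1} − q_k·s_k, t_{k+1} = t_{k-1} − q_k·t_k, so r_k = a·s_k + b·t_k at every step:
  q = 1: r = 112, s = 1 − 1·0 = 1, t = 0 − 1·1 = -1  (check: 228·1 + 116·(-1) = 112)
  q = 1: r = 4, s = 0 − 1·1 = -1, t = 1 − 1·(-1) = 2  (check: 228·(-1) + 116·2 = 4)
The row with r = 4 (the gcd) gives the Bezout coefficients s = -1, t = 2.
Result: 228 · (-1) + 116 · (2) = 4.

gcd(228, 116) = 4; s = -1, t = 2 (check: 228·(-1) + 116·2 = 4).


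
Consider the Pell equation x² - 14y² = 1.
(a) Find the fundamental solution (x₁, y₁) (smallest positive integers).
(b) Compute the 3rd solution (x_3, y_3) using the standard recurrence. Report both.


Step 1: Find the fundamental solution (x₁, y₁) of x² - 14y² = 1.
  Expand √14 as a continued fraction. a₀ = ⌊√14⌋ = 3; iterate m_{k+1} = d_k·a_k − m_k, d_{k+1} = (14 − m_{k+1}²)/d_k, a_{k+1} = ⌊(a₀ + m_{k+1})/d_{k+1}⌋ (starting m₀ = 0, d₀ = 1), with convergents p_k = a_k·p_{k-1} + p_{k-2}, q_k = a_k·q_{k-1} + q_{k-2} (p₋₁ = 1, q₋₁ = 0):
  k = 0: a₀ = 3; p₀/q₀ = 3/1; p₀² − 14·q₀² = 9 − 14 = -5.
  k = 1: m = 3, d = 5, a = ⌊(3 + 3)/5⌋ = 1; p/q = (1·3 + 1)/(1·1 + 0) = 4/1; p² − 14·q² = 16 − 14 = 2.
  k = 2: m = 2, d = 2, a = ⌊(3 + 2)/2⌋ = 2; p/q = (2·4 + 3)/(2·1 + 1) = 11/3; p² − 14·q² = 121 − 126 = -5.
  k = 3: m = 2, d = 5, a = ⌊(3 + 2)/5⌋ = 1; p/q = (1·11 + 4)/(1·3 + 1) = 15/4; p² − 14·q² = 225 − 224 = 1.
  The first convergent with p² − 14·q² = 1 gives the fundamental solution (x₁, y₁) = (15, 4).
Step 2: Apply the recurrence (x_{n+1}, y_{n+1}) = (x₁x_n + 14y₁y_n, x₁y_n + y₁x_n) repeatedly.
  From (x_1, y_1) = (15, 4): x_2 = 15·15 + 14·4·4 = 449; y_2 = 15·4 + 4·15 = 120.
  From (x_2, y_2) = (449, 120): x_3 = 15·449 + 14·4·120 = 13455; y_3 = 15·120 + 4·449 = 3596.
Step 3: Verify x_3² - 14·y_3² = 181037025 - 181037024 = 1 (should be 1). ✓

(x_1, y_1) = (15, 4); (x_3, y_3) = (13455, 3596).


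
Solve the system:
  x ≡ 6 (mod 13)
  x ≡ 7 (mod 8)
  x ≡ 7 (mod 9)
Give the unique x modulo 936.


Moduli 13, 8, 9 are pairwise coprime; by CRT there is a unique solution modulo M = 13 · 8 · 9 = 936.
Solve pairwise, accumulating the modulus:
  Start with x ≡ 6 (mod 13).
  Combine with x ≡ 7 (mod 8): since gcd(13, 8) = 1, we get a unique residue mod 104.
    Write x = 6 + 13·t and substitute into x ≡ 7 (mod 8): 13·t ≡ 7 − 6 = 1 (mod 8).
    Reduce coefficients mod 8: 5·t ≡ 1 (mod 8).
    The inverse of 5 mod 8 is 5 (since 5·5 = 25 = 3·8 + 1), so t ≡ 5·1 = 5 ≡ 5 (mod 8).
    Then x = 6 + 13·5 = 71, valid modulo lcm(13, 8) = 104: x ≡ 71 (mod 104).
  Combine with x ≡ 7 (mod 9): since gcd(104, 9) = 1, we get a unique residue mod 936.
    Write x = 71 + 104·t and substitute into x ≡ 7 (mod 9): 104·t ≡ 7 − 71 = -64 (mod 9).
    Reduce coefficients mod 9: 5·t ≡ 8 (mod 9).
    The inverse of 5 mod 9 is 2 (since 5·2 = 10 = 1·9 + 1), so t ≡ 2·8 = 16 ≡ 7 (mod 9).
    Then x = 71 + 104·7 = 799, valid modulo lcm(104, 9) = 936: x ≡ 799 (mod 936).
Verify: 799 mod 13 = 6 ✓, 799 mod 8 = 7 ✓, 799 mod 9 = 7 ✓.

x ≡ 799 (mod 936).


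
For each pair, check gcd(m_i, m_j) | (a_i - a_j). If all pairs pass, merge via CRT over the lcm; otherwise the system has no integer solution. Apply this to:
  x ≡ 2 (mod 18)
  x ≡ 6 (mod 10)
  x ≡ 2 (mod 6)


Moduli 18, 10, 6 are not pairwise coprime, so CRT works modulo lcm(m_i) when all pairwise compatibility conditions hold.
Pairwise compatibility: gcd(m_i, m_j) must divide a_i - a_j for every pair.
Merge one congruence at a time:
  Start: x ≡ 2 (mod 18).
  Combine with x ≡ 6 (mod 10): gcd(18, 10) = 2; 6 - 2 = 4, which IS divisible by 2, so compatible.
    Write x = 2 + 18·t and substitute into x ≡ 6 (mod 10): 18·t ≡ 6 − 2 = 4 (mod 10).
    Divide the congruence (and modulus) by g = 2: 9·t ≡ 2 (mod 5).
    Reduce coefficients mod 5: 4·t ≡ 2 (mod 5).
    The inverse of 4 mod 5 is 4 (since 4·4 = 16 = 3·5 + 1), so t ≡ 4·2 = 8 ≡ 3 (mod 5).
    Then x = 2 + 18·3 = 56, valid modulo lcm(18, 10) = 90: x ≡ 56 (mod 90).
  Combine with x ≡ 2 (mod 6): gcd(90, 6) = 6; 2 - 56 = -54, which IS divisible by 6, so compatible.
    Write x = 56 + 90·t and substitute into x ≡ 2 (mod 6): 90·t ≡ 2 − 56 = -54 (mod 6).
    Divide the congruence (and modulus) by g = 6: 15·t ≡ -9 (mod 1).
    Modulo 1 every t works; take t = 0.
    Then x = 56 + 90·0 = 56, valid modulo lcm(90, 6) = 90: x ≡ 56 (mod 90).
Verify: 56 mod 18 = 2, 56 mod 10 = 6, 56 mod 6 = 2.

x ≡ 56 (mod 90).


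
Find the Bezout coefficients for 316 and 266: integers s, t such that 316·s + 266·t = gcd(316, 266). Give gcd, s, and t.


Euclidean algorithm on (316, 266) — divide until remainder is 0:
  316 = 1 · 266 + 50
  266 = 5 · 50 + 16
  50 = 3 · 16 + 2
  16 = 8 · 2 + 0
gcd(316, 266) = 2.
Track Bezout coefficients alongside the remainders: start with r₀ = 316 = a·1 + b·0 (s = 1, t = 0) and r₁ = 266 = a·0 + b·1 (s = 0, t = 1); each new remainder r_{k+1} = r_{k-1} − q_k·r_k inherits s_{k+1} = s_{k-1} − q_k·s_k, t_{k+1} = t_{k-1} − q_k·t_k, so r_k = a·s_k + b·t_k at every step:
  q = 1: r = 50, s = 1 − 1·0 = 1, t = 0 − 1·1 = -1  (check: 316·1 + 266·(-1) = 50)
  q = 5: r = 16, s = 0 − 5·1 = -5, t = 1 − 5·(-1) = 6  (check: 316·(-5) + 266·6 = 16)
  q = 3: r = 2, s = 1 − 3·(-5) = 16, t = -1 − 3·6 = -19  (check: 316·16 + 266·(-19) = 2)
The row with r = 2 (the gcd) gives the Bezout coefficients s = 16, t = -19.
Result: 316 · (16) + 266 · (-19) = 2.

gcd(316, 266) = 2; s = 16, t = -19 (check: 316·16 + 266·(-19) = 2).


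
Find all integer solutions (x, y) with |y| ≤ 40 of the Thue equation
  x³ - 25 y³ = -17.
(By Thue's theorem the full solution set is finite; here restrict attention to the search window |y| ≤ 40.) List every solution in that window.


The equation is x³ - 25y³ = -17. For fixed y, x³ = 25·y³ − 17, so a solution requires the RHS to be a perfect cube.
Strategy: iterate y from -40 to 40, compute RHS = 25·y³ − 17, and check whether it is a (positive or negative) perfect cube.
Check small values of y:
  y = 0: RHS = -17 is not a perfect cube.
  y = 1: RHS = 8 = (2)³ ⇒ x = 2 works.
  y = -1: RHS = -42 is not a perfect cube.
  y = 2: RHS = 183 is not a perfect cube.
  y = -2: RHS = -217 is not a perfect cube.
  y = 3: RHS = 658 is not a perfect cube.
  y = -3: RHS = -692 is not a perfect cube.
Continuing the search up to |y| = 40 finds no further solutions beyond those listed.
Collected solutions: (2, 1).

Solutions (with |y| ≤ 40): (2, 1).


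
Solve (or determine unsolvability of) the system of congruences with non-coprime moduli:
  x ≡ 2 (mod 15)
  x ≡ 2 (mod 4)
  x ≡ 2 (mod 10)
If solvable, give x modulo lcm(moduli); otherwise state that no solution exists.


Moduli 15, 4, 10 are not pairwise coprime, so CRT works modulo lcm(m_i) when all pairwise compatibility conditions hold.
Pairwise compatibility: gcd(m_i, m_j) must divide a_i - a_j for every pair.
Merge one congruence at a time:
  Start: x ≡ 2 (mod 15).
  Combine with x ≡ 2 (mod 4): gcd(15, 4) = 1; 2 - 2 = 0, which IS divisible by 1, so compatible.
    Write x = 2 + 15·t and substitute into x ≡ 2 (mod 4): 15·t ≡ 2 − 2 = 0 (mod 4).
    Reduce coefficients mod 4: 3·t ≡ 0 (mod 4).
    The inverse of 3 mod 4 is 3 (since 3·3 = 9 = 2·4 + 1), so t ≡ 3·0 = 0 ≡ 0 (mod 4).
    Then x = 2 + 15·0 = 2, valid modulo lcm(15, 4) = 60: x ≡ 2 (mod 60).
  Combine with x ≡ 2 (mod 10): gcd(60, 10) = 10; 2 - 2 = 0, which IS divisible by 10, so compatible.
    Write x = 2 + 60·t and substitute into x ≡ 2 (mod 10): 60·t ≡ 2 − 2 = 0 (mod 10).
    Divide the congruence (and modulus) by g = 10: 6·t ≡ 0 (mod 1).
    Modulo 1 every t works; take t = 0.
    Then x = 2 + 60·0 = 2, valid modulo lcm(60, 10) = 60: x ≡ 2 (mod 60).
Verify: 2 mod 15 = 2, 2 mod 4 = 2, 2 mod 10 = 2.

x ≡ 2 (mod 60).


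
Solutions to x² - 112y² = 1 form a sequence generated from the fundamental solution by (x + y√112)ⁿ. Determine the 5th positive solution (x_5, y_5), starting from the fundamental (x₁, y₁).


Step 1: Find the fundamental solution (x₁, y₁) of x² - 112y² = 1.
  Expand √112 as a continued fraction. a₀ = ⌊√112⌋ = 10; iterate m_{k+1} = d_k·a_k − m_k, d_{k+1} = (112 − m_{k+1}²)/d_k, a_{k+1} = ⌊(a₀ + m_{k+1})/d_{k+1}⌋ (starting m₀ = 0, d₀ = 1), with convergents p_k = a_k·p_{k-1} + p_{k-2}, q_k = a_k·q_{k-1} + q_{k-2} (p₋₁ = 1, q₋₁ = 0):
  k = 0: a₀ = 10; p₀/q₀ = 10/1; p₀² − 112·q₀² = 100 − 112 = -12.
  k = 1: m = 10, d = 12, a = ⌊(10 + 10)/12⌋ = 1; p/q = (1·10 + 1)/(1·1 + 0) = 11/1; p² − 112·q² = 121 − 112 = 9.
  k = 2: m = 2, d = 9, a = ⌊(10 + 2)/9⌋ = 1; p/q = (1·11 + 10)/(1·1 + 1) = 21/2; p² − 112·q² = 441 − 448 = -7.
  k = 3: m = 7, d = 7, a = ⌊(10 + 7)/7⌋ = 2; p/q = (2·21 + 11)/(2·2 + 1) = 53/5; p² − 112·q² = 2809 − 2800 = 9.
  k = 4: m = 7, d = 9, a = ⌊(10 + 7)/9⌋ = 1; p/q = (1·53 + 21)/(1·5 + 2) = 74/7; p² − 112·q² = 5476 − 5488 = -12.
  k = 5: m = 2, d = 12, a = ⌊(10 + 2)/12⌋ = 1; p/q = (1·74 + 53)/(1·7 + 5) = 127/12; p² − 112·q² = 16129 − 16128 = 1.
  The first convergent with p² − 112·q² = 1 gives the fundamental solution (x₁, y₁) = (127, 12).
Step 2: Apply the recurrence (x_{n+1}, y_{n+1}) = (x₁x_n + 112y₁y_n, x₁y_n + y₁x_n) repeatedly.
  From (x_1, y_1) = (127, 12): x_2 = 127·127 + 112·12·12 = 32257; y_2 = 127·12 + 12·127 = 3048.
  From (x_2, y_2) = (32257, 3048): x_3 = 127·32257 + 112·12·3048 = 8193151; y_3 = 127·3048 + 12·32257 = 774180.
  From (x_3, y_3) = (8193151, 774180): x_4 = 127·8193151 + 112·12·774180 = 2081028097; y_4 = 127·774180 + 12·8193151 = 196638672.
  From (x_4, y_4) = (2081028097, 196638672): x_5 = 127·2081028097 + 112·12·196638672 = 528572943487; y_5 = 127·196638672 + 12·2081028097 = 49945448508.
Step 3: Verify x_5² - 112·y_5² = 279389356586511295719169 - 279389356586511295719168 = 1 (should be 1). ✓

(x_1, y_1) = (127, 12); (x_5, y_5) = (528572943487, 49945448508).


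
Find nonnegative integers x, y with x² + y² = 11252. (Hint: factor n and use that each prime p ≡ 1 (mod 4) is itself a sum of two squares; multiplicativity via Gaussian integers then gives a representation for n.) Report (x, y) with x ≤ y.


Step 1: Factor n = 11252 = 2^2 · 29 · 97.
Step 2: Check the mod-4 condition on each prime factor: 2 = 2 (special); 29 ≡ 1 (mod 4), exponent 1; 97 ≡ 1 (mod 4), exponent 1.
All primes ≡ 3 (mod 4) appear to even exponent (or don't appear), so by the two-squares theorem n IS expressible as a sum of two squares.
Step 3: Build a representation. Group n = k² · m with k = 2 and m = 29 · 97 = 2813 (a product of primes ≡ 1 (mod 4)); a representation of m scales to one of n via (k·x)² + (k·y)² = k²(x² + y²). Each prime p ≡ 1 (mod 4) is itself a sum of two squares; find a² by testing p − a² for a perfect square:
  29: 29 − 1² = 28, 29 − 2² = 25 = 5² ⇒ 29 = 2² + 5².
  97: 97 − 1² = 96, 97 − 2² = 93, 97 − 3² = 88, 97 − 4² = 81 = 9² ⇒ 97 = 4² + 9².
  Combine using the Brahmagupta–Fibonacci identity (a² + b²)(c² + d²) = (ac − bd)² + (ad + bc)² = (ac + bd)² + (ad − bc)²:
  29 · 97 = 2813: from (2² + 5²)(4² + 9²), take (2·4 − 5·9, 2·9 + 5·4) = (8 − 45, 18 + 20) = (-37, 38); dropping signs (only squares matter) gives (37, 38); check 37² + 38² = 1369 + 1444 = 2813 ✓.
  Scale by k = 2: (2·37, 2·38) = (74, 76).
Step 4: Order so x ≤ y and verify: 74² + 76² = 5476 + 5776 = 11252 = n. ✓

n = 11252 = 74² + 76² (one valid representation with x ≤ y).


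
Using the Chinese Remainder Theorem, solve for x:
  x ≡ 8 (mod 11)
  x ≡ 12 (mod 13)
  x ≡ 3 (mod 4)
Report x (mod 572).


Moduli 11, 13, 4 are pairwise coprime; by CRT there is a unique solution modulo M = 11 · 13 · 4 = 572.
Solve pairwise, accumulating the modulus:
  Start with x ≡ 8 (mod 11).
  Combine with x ≡ 12 (mod 13): since gcd(11, 13) = 1, we get a unique residue mod 143.
    Write x = 8 + 11·t and substitute into x ≡ 12 (mod 13): 11·t ≡ 12 − 8 = 4 (mod 13).
    The inverse of 11 mod 13 is 6 (since 11·6 = 66 = 5·13 + 1), so t ≡ 6·4 = 24 ≡ 11 (mod 13).
    Then x = 8 + 11·11 = 129, valid modulo lcm(11, 13) = 143: x ≡ 129 (mod 143).
  Combine with x ≡ 3 (mod 4): since gcd(143, 4) = 1, we get a unique residue mod 572.
    Write x = 129 + 143·t and substitute into x ≡ 3 (mod 4): 143·t ≡ 3 − 129 = -126 (mod 4).
    Reduce coefficients mod 4: 3·t ≡ 2 (mod 4).
    The inverse of 3 mod 4 is 3 (since 3·3 = 9 = 2·4 + 1), so t ≡ 3·2 = 6 ≡ 2 (mod 4).
    Then x = 129 + 143·2 = 415, valid modulo lcm(143, 4) = 572: x ≡ 415 (mod 572).
Verify: 415 mod 11 = 8 ✓, 415 mod 13 = 12 ✓, 415 mod 4 = 3 ✓.

x ≡ 415 (mod 572).


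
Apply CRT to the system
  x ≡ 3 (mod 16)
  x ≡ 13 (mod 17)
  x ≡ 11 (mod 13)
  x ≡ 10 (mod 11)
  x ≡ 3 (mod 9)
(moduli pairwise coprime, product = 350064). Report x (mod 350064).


Product of moduli M = 16 · 17 · 13 · 11 · 9 = 350064.
Merge one congruence at a time:
  Start: x ≡ 3 (mod 16).
  Combine with x ≡ 13 (mod 17); new modulus lcm = 272.
    Write x = 3 + 16·t and substitute into x ≡ 13 (mod 17): 16·t ≡ 13 − 3 = 10 (mod 17).
    The inverse of 16 mod 17 is 16 (since 16·16 = 256 = 15·17 + 1), so t ≡ 16·10 = 160 ≡ 7 (mod 17).
    Then x = 3 + 16·7 = 115, valid modulo lcm(16, 17) = 272: x ≡ 115 (mod 272).
  Combine with x ≡ 11 (mod 13); new modulus lcm = 3536.
    Write x = 115 + 272·t and substitute into x ≡ 11 (mod 13): 272·t ≡ 11 − 115 = -104 (mod 13).
    Reduce coefficients mod 13: 12·t ≡ 0 (mod 13).
    The inverse of 12 mod 13 is 12 (since 12·12 = 144 = 11·13 + 1), so t ≡ 12·0 = 0 ≡ 0 (mod 13).
    Then x = 115 + 272·0 = 115, valid modulo lcm(272, 13) = 3536: x ≡ 115 (mod 3536).
  Combine with x ≡ 10 (mod 11); new modulus lcm = 38896.
    Write x = 115 + 3536·t and substitute into x ≡ 10 (mod 11): 3536·t ≡ 10 − 115 = -105 (mod 11).
    Reduce coefficients mod 11: 5·t ≡ 5 (mod 11).
    The inverse of 5 mod 11 is 9 (since 5·9 = 45 = 4·11 + 1), so t ≡ 9·5 = 45 ≡ 1 (mod 11).
    Then x = 115 + 3536·1 = 3651, valid modulo lcm(3536, 11) = 38896: x ≡ 3651 (mod 38896).
  Combine with x ≡ 3 (mod 9); new modulus lcm = 350064.
    Write x = 3651 + 38896·t and substitute into x ≡ 3 (mod 9): 38896·t ≡ 3 − 3651 = -3648 (mod 9).
    Reduce coefficients mod 9: 7·t ≡ 6 (mod 9).
    The inverse of 7 mod 9 is 4 (since 7·4 = 28 = 3·9 + 1), so t ≡ 4·6 = 24 ≡ 6 (mod 9).
    Then x = 3651 + 38896·6 = 237027, valid modulo lcm(38896, 9) = 350064: x ≡ 237027 (mod 350064).
Verify against each original: 237027 mod 16 = 3, 237027 mod 17 = 13, 237027 mod 13 = 11, 237027 mod 11 = 10, 237027 mod 9 = 3.

x ≡ 237027 (mod 350064).


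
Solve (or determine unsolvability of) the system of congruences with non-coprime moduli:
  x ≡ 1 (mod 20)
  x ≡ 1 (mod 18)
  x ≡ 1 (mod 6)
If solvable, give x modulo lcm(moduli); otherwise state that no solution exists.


Moduli 20, 18, 6 are not pairwise coprime, so CRT works modulo lcm(m_i) when all pairwise compatibility conditions hold.
Pairwise compatibility: gcd(m_i, m_j) must divide a_i - a_j for every pair.
Merge one congruence at a time:
  Start: x ≡ 1 (mod 20).
  Combine with x ≡ 1 (mod 18): gcd(20, 18) = 2; 1 - 1 = 0, which IS divisible by 2, so compatible.
    Write x = 1 + 20·t and substitute into x ≡ 1 (mod 18): 20·t ≡ 1 − 1 = 0 (mod 18).
    Divide the congruence (and modulus) by g = 2: 10·t ≡ 0 (mod 9).
    Reduce coefficients mod 9: 1·t ≡ 0 (mod 9).
    So t ≡ 0 (mod 9).
    Then x = 1 + 20·0 = 1, valid modulo lcm(20, 18) = 180: x ≡ 1 (mod 180).
  Combine with x ≡ 1 (mod 6): gcd(180, 6) = 6; 1 - 1 = 0, which IS divisible by 6, so compatible.
    Write x = 1 + 180·t and substitute into x ≡ 1 (mod 6): 180·t ≡ 1 − 1 = 0 (mod 6).
    Divide the congruence (and modulus) by g = 6: 30·t ≡ 0 (mod 1).
    Modulo 1 every t works; take t = 0.
    Then x = 1 + 180·0 = 1, valid modulo lcm(180, 6) = 180: x ≡ 1 (mod 180).
Verify: 1 mod 20 = 1, 1 mod 18 = 1, 1 mod 6 = 1.

x ≡ 1 (mod 180).


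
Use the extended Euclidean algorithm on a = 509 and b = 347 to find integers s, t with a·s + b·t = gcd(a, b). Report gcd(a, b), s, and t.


Euclidean algorithm on (509, 347) — divide until remainder is 0:
  509 = 1 · 347 + 162
  347 = 2 · 162 + 23
  162 = 7 · 23 + 1
  23 = 23 · 1 + 0
gcd(509, 347) = 1.
Track Bezout coefficients alongside the remainders: start with r₀ = 509 = a·1 + b·0 (s = 1, t = 0) and r₁ = 347 = a·0 + b·1 (s = 0, t = 1); each new remainder r_{k+1} = r_{k-1} − q_k·r_k inherits s_{k+1} = s_{k-1} − q_k·s_k, t_{k+1} = t_{k-1} − q_k·t_k, so r_k = a·s_k + b·t_k at every step:
  q = 1: r = 162, s = 1 − 1·0 = 1, t = 0 − 1·1 = -1  (check: 509·1 + 347·(-1) = 162)
  q = 2: r = 23, s = 0 − 2·1 = -2, t = 1 − 2·(-1) = 3  (check: 509·(-2) + 347·3 = 23)
  q = 7: r = 1, s = 1 − 7·(-2) = 15, t = -1 − 7·3 = -22  (check: 509·15 + 347·(-22) = 1)
The row with r = 1 (the gcd) gives the Bezout coefficients s = 15, t = -22.
Result: 509 · (15) + 347 · (-22) = 1.

gcd(509, 347) = 1; s = 15, t = -22 (check: 509·15 + 347·(-22) = 1).


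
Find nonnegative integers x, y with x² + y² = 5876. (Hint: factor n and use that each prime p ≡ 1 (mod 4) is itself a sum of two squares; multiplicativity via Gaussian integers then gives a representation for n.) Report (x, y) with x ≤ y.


Step 1: Factor n = 5876 = 2^2 · 13 · 113.
Step 2: Check the mod-4 condition on each prime factor: 2 = 2 (special); 13 ≡ 1 (mod 4), exponent 1; 113 ≡ 1 (mod 4), exponent 1.
All primes ≡ 3 (mod 4) appear to even exponent (or don't appear), so by the two-squares theorem n IS expressible as a sum of two squares.
Step 3: Build a representation. Group n = k² · m with k = 2 and m = 13 · 113 = 1469 (a product of primes ≡ 1 (mod 4)); a representation of m scales to one of n via (k·x)² + (k·y)² = k²(x² + y²). Each prime p ≡ 1 (mod 4) is itself a sum of two squares; find a² by testing p − a² for a perfect square:
  13: 13 − 1² = 12, 13 − 2² = 9 = 3² ⇒ 13 = 2² + 3².
  113: 113 − 1² = 112, 113 − 2² = 109, 113 − 3² = 104, 113 − 4² = 97, 113 − 5² = 88, 113 − 6² = 77, 113 − 7² = 64 = 8² ⇒ 113 = 7² + 8².
  Combine using the Brahmagupta–Fibonacci identity (a² + b²)(c² + d²) = (ac − bd)² + (ad + bc)² = (ac + bd)² + (ad − bc)²:
  13 · 113 = 1469: from (2² + 3²)(7² + 8²), take (2·7 − 3·8, 2·8 + 3·7) = (14 − 24, 16 + 21) = (-10, 37); dropping signs (only squares matter) gives (10, 37); check 10² + 37² = 100 + 1369 = 1469 ✓.
  Scale by k = 2: (2·10, 2·37) = (20, 74).
Step 4: Order so x ≤ y and verify: 20² + 74² = 400 + 5476 = 5876 = n. ✓

n = 5876 = 20² + 74² (one valid representation with x ≤ y).


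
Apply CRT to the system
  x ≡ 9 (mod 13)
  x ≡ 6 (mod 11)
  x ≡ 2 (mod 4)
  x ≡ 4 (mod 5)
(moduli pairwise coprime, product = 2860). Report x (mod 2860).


Product of moduli M = 13 · 11 · 4 · 5 = 2860.
Merge one congruence at a time:
  Start: x ≡ 9 (mod 13).
  Combine with x ≡ 6 (mod 11); new modulus lcm = 143.
    Write x = 9 + 13·t and substitute into x ≡ 6 (mod 11): 13·t ≡ 6 − 9 = -3 (mod 11).
    Reduce coefficients mod 11: 2·t ≡ 8 (mod 11).
    The inverse of 2 mod 11 is 6 (since 2·6 = 12 = 1·11 + 1), so t ≡ 6·8 = 48 ≡ 4 (mod 11).
    Then x = 9 + 13·4 = 61, valid modulo lcm(13, 11) = 143: x ≡ 61 (mod 143).
  Combine with x ≡ 2 (mod 4); new modulus lcm = 572.
    Write x = 61 + 143·t and substitute into x ≡ 2 (mod 4): 143·t ≡ 2 − 61 = -59 (mod 4).
    Reduce coefficients mod 4: 3·t ≡ 1 (mod 4).
    The inverse of 3 mod 4 is 3 (since 3·3 = 9 = 2·4 + 1), so t ≡ 3·1 = 3 ≡ 3 (mod 4).
    Then x = 61 + 143·3 = 490, valid modulo lcm(143, 4) = 572: x ≡ 490 (mod 572).
  Combine with x ≡ 4 (mod 5); new modulus lcm = 2860.
    Write x = 490 + 572·t and substitute into x ≡ 4 (mod 5): 572·t ≡ 4 − 490 = -486 (mod 5).
    Reduce coefficients mod 5: 2·t ≡ 4 (mod 5).
    The inverse of 2 mod 5 is 3 (since 2·3 = 6 = 1·5 + 1), so t ≡ 3·4 = 12 ≡ 2 (mod 5).
    Then x = 490 + 572·2 = 1634, valid modulo lcm(572, 5) = 2860: x ≡ 1634 (mod 2860).
Verify against each original: 1634 mod 13 = 9, 1634 mod 11 = 6, 1634 mod 4 = 2, 1634 mod 5 = 4.

x ≡ 1634 (mod 2860).


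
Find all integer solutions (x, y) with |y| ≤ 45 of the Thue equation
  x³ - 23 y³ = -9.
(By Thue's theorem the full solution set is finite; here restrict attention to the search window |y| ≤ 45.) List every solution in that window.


The equation is x³ - 23y³ = -9. For fixed y, x³ = 23·y³ − 9, so a solution requires the RHS to be a perfect cube.
Strategy: iterate y from -45 to 45, compute RHS = 23·y³ − 9, and check whether it is a (positive or negative) perfect cube.
Check small values of y:
  y = 0: RHS = -9 is not a perfect cube.
  y = 1: RHS = 14 is not a perfect cube.
  y = -1: RHS = -32 is not a perfect cube.
  y = 2: RHS = 175 is not a perfect cube.
  y = -2: RHS = -193 is not a perfect cube.
  y = 3: RHS = 612 is not a perfect cube.
  y = -3: RHS = -630 is not a perfect cube.
Continuing the search up to |y| = 45 finds no solutions either.
No (x, y) in the scanned range satisfies the equation.

No integer solutions with |y| ≤ 45.


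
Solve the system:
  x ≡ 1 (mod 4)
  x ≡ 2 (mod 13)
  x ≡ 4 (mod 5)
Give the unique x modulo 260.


Moduli 4, 13, 5 are pairwise coprime; by CRT there is a unique solution modulo M = 4 · 13 · 5 = 260.
Solve pairwise, accumulating the modulus:
  Start with x ≡ 1 (mod 4).
  Combine with x ≡ 2 (mod 13): since gcd(4, 13) = 1, we get a unique residue mod 52.
    Write x = 1 + 4·t and substitute into x ≡ 2 (mod 13): 4·t ≡ 2 − 1 = 1 (mod 13).
    The inverse of 4 mod 13 is 10 (since 4·10 = 40 = 3·13 + 1), so t ≡ 10·1 = 10 ≡ 10 (mod 13).
    Then x = 1 + 4·10 = 41, valid modulo lcm(4, 13) = 52: x ≡ 41 (mod 52).
  Combine with x ≡ 4 (mod 5): since gcd(52, 5) = 1, we get a unique residue mod 260.
    Write x = 41 + 52·t and substitute into x ≡ 4 (mod 5): 52·t ≡ 4 − 41 = -37 (mod 5).
    Reduce coefficients mod 5: 2·t ≡ 3 (mod 5).
    The inverse of 2 mod 5 is 3 (since 2·3 = 6 = 1·5 + 1), so t ≡ 3·3 = 9 ≡ 4 (mod 5).
    Then x = 41 + 52·4 = 249, valid modulo lcm(52, 5) = 260: x ≡ 249 (mod 260).
Verify: 249 mod 4 = 1 ✓, 249 mod 13 = 2 ✓, 249 mod 5 = 4 ✓.

x ≡ 249 (mod 260).


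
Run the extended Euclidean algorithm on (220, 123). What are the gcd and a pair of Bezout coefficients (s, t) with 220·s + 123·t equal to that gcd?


Euclidean algorithm on (220, 123) — divide until remainder is 0:
  220 = 1 · 123 + 97
  123 = 1 · 97 + 26
  97 = 3 · 26 + 19
  26 = 1 · 19 + 7
  19 = 2 · 7 + 5
  7 = 1 · 5 + 2
  5 = 2 · 2 + 1
  2 = 2 · 1 + 0
gcd(220, 123) = 1.
Track Bezout coefficients alongside the remainders: start with r₀ = 220 = a·1 + b·0 (s = 1, t = 0) and r₁ = 123 = a·0 + b·1 (s = 0, t = 1); each new remainder r_{k+1} = r_{k-1} − q_k·r_k inherits s_{k+1} = s_{k-1} − q_k·s_k, t_{k+1} = t_{k-1} − q_k·t_k, so r_k = a·s_k + b·t_k at every step:
  q = 1: r = 97, s = 1 − 1·0 = 1, t = 0 − 1·1 = -1  (check: 220·1 + 123·(-1) = 97)
  q = 1: r = 26, s = 0 − 1·1 = -1, t = 1 − 1·(-1) = 2  (check: 220·(-1) + 123·2 = 26)
  q = 3: r = 19, s = 1 − 3·(-1) = 4, t = -1 − 3·2 = -7  (check: 220·4 + 123·(-7) = 19)
  q = 1: r = 7, s = -1 − 1·4 = -5, t = 2 − 1·(-7) = 9  (check: 220·(-5) + 123·9 = 7)
  q = 2: r = 5, s = 4 − 2·(-5) = 14, t = -7 − 2·9 = -25  (check: 220·14 + 123·(-25) = 5)
  q = 1: r = 2, s = -5 − 1·14 = -19, t = 9 − 1·(-25) = 34  (check: 220·(-19) + 123·34 = 2)
  q = 2: r = 1, s = 14 − 2·(-19) = 52, t = -25 − 2·34 = -93  (check: 220·52 + 123·(-93) = 1)
The row with r = 1 (the gcd) gives the Bezout coefficients s = 52, t = -93.
Result: 220 · (52) + 123 · (-93) = 1.

gcd(220, 123) = 1; s = 52, t = -93 (check: 220·52 + 123·(-93) = 1).


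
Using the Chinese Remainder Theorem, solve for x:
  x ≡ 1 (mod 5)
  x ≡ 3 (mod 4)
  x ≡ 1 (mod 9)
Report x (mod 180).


Moduli 5, 4, 9 are pairwise coprime; by CRT there is a unique solution modulo M = 5 · 4 · 9 = 180.
Solve pairwise, accumulating the modulus:
  Start with x ≡ 1 (mod 5).
  Combine with x ≡ 3 (mod 4): since gcd(5, 4) = 1, we get a unique residue mod 20.
    Write x = 1 + 5·t and substitute into x ≡ 3 (mod 4): 5·t ≡ 3 − 1 = 2 (mod 4).
    Reduce coefficients mod 4: 1·t ≡ 2 (mod 4).
    So t ≡ 2 (mod 4).
    Then x = 1 + 5·2 = 11, valid modulo lcm(5, 4) = 20: x ≡ 11 (mod 20).
  Combine with x ≡ 1 (mod 9): since gcd(20, 9) = 1, we get a unique residue mod 180.
    Write x = 11 + 20·t and substitute into x ≡ 1 (mod 9): 20·t ≡ 1 − 11 = -10 (mod 9).
    Reduce coefficients mod 9: 2·t ≡ 8 (mod 9).
    The inverse of 2 mod 9 is 5 (since 2·5 = 10 = 1·9 + 1), so t ≡ 5·8 = 40 ≡ 4 (mod 9).
    Then x = 11 + 20·4 = 91, valid modulo lcm(20, 9) = 180: x ≡ 91 (mod 180).
Verify: 91 mod 5 = 1 ✓, 91 mod 4 = 3 ✓, 91 mod 9 = 1 ✓.

x ≡ 91 (mod 180).
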